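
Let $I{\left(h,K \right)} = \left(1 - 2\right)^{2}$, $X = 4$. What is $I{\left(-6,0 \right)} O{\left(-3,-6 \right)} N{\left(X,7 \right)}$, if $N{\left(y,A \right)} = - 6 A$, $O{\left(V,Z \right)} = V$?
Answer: $126$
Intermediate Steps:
$I{\left(h,K \right)} = 1$ ($I{\left(h,K \right)} = \left(-1\right)^{2} = 1$)
$I{\left(-6,0 \right)} O{\left(-3,-6 \right)} N{\left(X,7 \right)} = 1 \left(-3\right) \left(\left(-6\right) 7\right) = \left(-3\right) \left(-42\right) = 126$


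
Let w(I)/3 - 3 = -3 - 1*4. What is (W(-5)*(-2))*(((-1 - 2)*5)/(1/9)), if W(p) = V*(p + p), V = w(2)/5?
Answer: 6480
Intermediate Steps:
w(I) = -12 (w(I) = 9 + 3*(-3 - 1*4) = 9 + 3*(-3 - 4) = 9 + 3*(-7) = 9 - 21 = -12)
V = -12/5 ≈ -2.4000
W(p) = -24*p/5 (W(p) = -12*(p + p)/5 = -24*p/5)
(W(-5)*(-2))*(((-1 - 2)*5)/(1/9)) = (-24/5*(-5)*(-2))*(((-1 - 2)*5)/(1/9)) = (24*(-2))*((-3*5)/(⅑)) = -(-720)*9 = -48*(-135) = 6480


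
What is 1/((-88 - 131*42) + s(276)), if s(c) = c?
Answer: -1/5314 ≈ -0.00018818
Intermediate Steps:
1/((-88 - 131*42) + s(276)) = 1/((-88 - 131*42) + 276) = 1/((-88 - 5502) + 276) = 1/(-5590 + 276) = 1/(-5314) = -1/5314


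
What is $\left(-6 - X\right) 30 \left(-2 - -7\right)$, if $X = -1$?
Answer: $-750$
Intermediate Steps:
$\left(-6 - X\right) 30 \left(-2 - -7\right) = \left(-6 - -1\right) 30 \left(-2 - -7\right) = \left(-6 + 1\right) 30 \left(-2 + 7\right) = \left(-5\right) 30 \cdot 5 = \left(-150\right) 5 = -750$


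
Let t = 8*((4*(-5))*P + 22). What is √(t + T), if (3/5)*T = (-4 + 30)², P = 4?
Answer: 2*√1491/3 ≈ 25.742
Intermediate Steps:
T = 3380/3 (T = 5*(-4 + 30)²/3 = (5/3)*26² = (5/3)*676 = 3380/3 ≈ 1126.7)
t = -464 (t = 8*((4*(-5))*4 + 22) = 8*(-20*4 + 22) = 8*(-80 + 22) = 8*(-58) = -464)
√(t + T) = √(-464 + 3380/3) = √(1988/3) = 2*√1491/3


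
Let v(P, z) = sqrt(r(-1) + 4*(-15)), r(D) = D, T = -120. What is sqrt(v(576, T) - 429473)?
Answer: sqrt(-429473 + I*sqrt(61)) ≈ 0.006 + 655.34*I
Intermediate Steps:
v(P, z) = I*sqrt(61) (v(P, z) = sqrt(-1 + 4*(-15)) = sqrt(-1 - 60) = sqrt(-61) = I*sqrt(61))
sqrt(v(576, T) - 429473) = sqrt(I*sqrt(61) - 429473) = sqrt(-429473 + I*sqrt(61))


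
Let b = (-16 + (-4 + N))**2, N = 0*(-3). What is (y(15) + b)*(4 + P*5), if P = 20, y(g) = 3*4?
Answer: 42848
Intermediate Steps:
y(g) = 12
N = 0
b = 400 (b = (-16 + (-4 + 0))**2 = (-16 - 4)**2 = (-20)**2 = 400)
(y(15) + b)*(4 + P*5) = (12 + 400)*(4 + 20*5) = 412*(4 + 100) = 412*104 = 42848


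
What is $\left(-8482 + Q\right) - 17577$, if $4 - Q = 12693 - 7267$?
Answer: $-31481$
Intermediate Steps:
$Q = -5422$ ($Q = 4 - \left(12693 - 7267\right) = 4 - 5426 = -5422$)
$\left(-8482 + Q\right) - 17577 = \left(-8482 - 5422\right) - 17577 = -13904 - 17577 = -31481$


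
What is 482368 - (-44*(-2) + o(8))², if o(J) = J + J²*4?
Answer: 358464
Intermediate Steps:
o(J) = J + 4*J²
482368 - (-44*(-2) + o(8))² = 482368 - (-44*(-2) + 8*(1 + 4*8))² = 482368 - (88 + 8*(1 + 32))² = 482368 - (88 + 8*33)² = 482368 - (88 + 264)² = 482368 - 1*352² = 482368 - 1*123904 = 482368 - 123904 = 358464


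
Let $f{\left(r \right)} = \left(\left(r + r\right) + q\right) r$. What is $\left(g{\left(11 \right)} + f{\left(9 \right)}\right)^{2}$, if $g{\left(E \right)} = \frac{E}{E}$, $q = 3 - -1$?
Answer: $39601$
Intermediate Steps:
$q = 4$ ($q = 3 + 1 = 4$)
$g{\left(E \right)} = 1$
$f{\left(r \right)} = r \left(4 + 2 r\right)$ ($f{\left(r \right)} = \left(\left(r + r\right) + 4\right) r = \left(2 r + 4\right) r = \left(4 + 2 r\right) r = r \left(4 + 2 r\right)$)
$\left(g{\left(11 \right)} + f{\left(9 \right)}\right)^{2} = \left(1 + 2 \cdot 9 \left(2 + 9\right)\right)^{2} = \left(1 + 2 \cdot 9 \cdot 11\right)^{2} = \left(1 + 198\right)^{2} = 199^{2} = 39601$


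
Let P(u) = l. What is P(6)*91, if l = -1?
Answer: -91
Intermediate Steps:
P(u) = -1
P(6)*91 = -1*91 = -91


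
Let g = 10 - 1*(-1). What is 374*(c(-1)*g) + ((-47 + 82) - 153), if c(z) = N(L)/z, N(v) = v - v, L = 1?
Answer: -118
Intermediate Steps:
N(v) = 0
c(z) = 0 (c(z) = 0/z = 0)
g = 11 (g = 10 + 1 = 11)
374*(c(-1)*g) + ((-47 + 82) - 153) = 374*(0*11) + ((-47 + 82) - 153) = 374*0 + (35 - 153) = 0 - 118 = -118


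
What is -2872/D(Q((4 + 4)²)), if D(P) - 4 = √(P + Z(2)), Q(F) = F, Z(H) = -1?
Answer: 11488/47 - 8616*√7/47 ≈ -240.59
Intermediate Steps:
D(P) = 4 + √(-1 + P) (D(P) = 4 + √(P - 1) = 4 + √(-1 + P))
-2872/D(Q((4 + 4)²)) = -2872/(4 + √(-1 + (4 + 4)²)) = -2872/(4 + √(-1 + 8²)) = -2872/(4 + √(-1 + 64)) = -2872/(4 + √63) = -2872/(4 + 3*√7)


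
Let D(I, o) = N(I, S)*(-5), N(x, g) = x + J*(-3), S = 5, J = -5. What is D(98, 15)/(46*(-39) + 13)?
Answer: 565/1781 ≈ 0.31724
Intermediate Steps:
N(x, g) = 15 + x (N(x, g) = x - 5*(-3) = x + 15 = 15 + x)
D(I, o) = -75 - 5*I (D(I, o) = (15 + I)*(-5) = -75 - 5*I)
D(98, 15)/(46*(-39) + 13) = (-75 - 5*98)/(46*(-39) + 13) = (-75 - 490)/(-1794 + 13) = -565/(-1781) = -565*(-1/1781) = 565/1781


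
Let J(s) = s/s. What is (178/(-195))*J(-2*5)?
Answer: -178/195 ≈ -0.91282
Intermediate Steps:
J(s) = 1
(178/(-195))*J(-2*5) = (178/(-195))*1 = (178*(-1/195))*1 = -178/195*1 = -178/195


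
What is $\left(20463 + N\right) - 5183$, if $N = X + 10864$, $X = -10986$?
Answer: $15158$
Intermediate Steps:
$N = -122$ ($N = -10986 + 10864 = -122$)
$\left(20463 + N\right) - 5183 = \left(20463 - 122\right) - 5183 = 20341 - 5183 = 15158$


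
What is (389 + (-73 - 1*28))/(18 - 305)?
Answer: -288/287 ≈ -1.0035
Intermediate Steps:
(389 + (-73 - 1*28))/(18 - 305) = (389 + (-73 - 28))/(-287) = (389 - 101)*(-1/287) = 288*(-1/287) = -288/287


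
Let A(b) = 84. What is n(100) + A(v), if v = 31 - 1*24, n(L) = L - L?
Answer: 84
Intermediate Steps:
n(L) = 0
v = 7 (v = 31 - 24 = 7)
n(100) + A(v) = 0 + 84 = 84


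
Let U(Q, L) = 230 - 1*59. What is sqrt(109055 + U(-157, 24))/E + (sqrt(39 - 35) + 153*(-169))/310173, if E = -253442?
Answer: -25855/310173 - sqrt(109226)/253442 ≈ -0.084661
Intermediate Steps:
U(Q, L) = 171 (U(Q, L) = 230 - 59 = 171)
sqrt(109055 + U(-157, 24))/E + (sqrt(39 - 35) + 153*(-169))/310173 = sqrt(109055 + 171)/(-253442) + (sqrt(39 - 35) + 153*(-169))/310173 = sqrt(109226)*(-1/253442) + (sqrt(4) - 25857)*(1/310173) = -sqrt(109226)/253442 + (2 - 25857)*(1/310173) = -sqrt(109226)/253442 - 25855*1/310173 = -sqrt(109226)/253442 - 25855/310173 = -25855/310173 - sqrt(109226)/253442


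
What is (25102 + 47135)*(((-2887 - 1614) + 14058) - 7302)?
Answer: 162894435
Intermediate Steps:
(25102 + 47135)*(((-2887 - 1614) + 14058) - 7302) = 72237*((-4501 + 14058) - 7302) = 72237*(9557 - 7302) = 72237*2255 = 162894435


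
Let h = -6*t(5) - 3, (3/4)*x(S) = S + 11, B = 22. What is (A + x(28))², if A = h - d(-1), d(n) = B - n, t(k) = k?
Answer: 16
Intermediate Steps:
x(S) = 44/3 + 4*S/3 (x(S) = 4*(S + 11)/3 = 4*(11 + S)/3 = 44/3 + 4*S/3)
h = -33 (h = -6*5 - 3 = -30 - 3 = -33)
d(n) = 22 - n
A = -56 (A = -33 - (22 - 1*(-1)) = -33 - (22 + 1) = -33 - 1*23 = -33 - 23 = -56)
(A + x(28))² = (-56 + (44/3 + (4/3)*28))² = (-56 + (44/3 + 112/3))² = (-56 + 52)² = (-4)² = 16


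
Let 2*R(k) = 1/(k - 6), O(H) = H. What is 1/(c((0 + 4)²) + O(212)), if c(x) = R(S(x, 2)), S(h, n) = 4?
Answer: 4/847 ≈ 0.0047226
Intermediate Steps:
R(k) = 1/(2*(-6 + k)) (R(k) = 1/(2*(k - 6)) = 1/(2*(-6 + k)))
c(x) = -¼ (c(x) = 1/(2*(-6 + 4)) = (½)/(-2) = (½)*(-½) = -¼)
1/(c((0 + 4)²) + O(212)) = 1/(-¼ + 212) = 1/(847/4) = 4/847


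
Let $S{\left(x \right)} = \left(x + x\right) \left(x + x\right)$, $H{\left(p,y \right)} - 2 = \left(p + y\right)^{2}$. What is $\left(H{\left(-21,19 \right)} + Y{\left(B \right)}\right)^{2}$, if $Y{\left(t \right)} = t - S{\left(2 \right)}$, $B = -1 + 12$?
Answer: $1$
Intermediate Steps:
$H{\left(p,y \right)} = 2 + \left(p + y\right)^{2}$
$S{\left(x \right)} = 4 x^{2}$ ($S{\left(x \right)} = 2 x 2 x = 4 x^{2}$)
$B = 11$
$Y{\left(t \right)} = -16 + t$ ($Y{\left(t \right)} = t - 4 \cdot 2^{2} = t - 4 \cdot 4 = t - 16 = -16 + t$)
$\left(H{\left(-21,19 \right)} + Y{\left(B \right)}\right)^{2} = \left(\left(2 + \left(-21 + 19\right)^{2}\right) + \left(-16 + 11\right)\right)^{2} = \left(\left(2 + \left(-2\right)^{2}\right) - 5\right)^{2} = \left(\left(2 + 4\right) - 5\right)^{2} = \left(6 - 5\right)^{2} = 1^{2} = 1$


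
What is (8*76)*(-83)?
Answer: -50464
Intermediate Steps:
(8*76)*(-83) = 608*(-83) = -50464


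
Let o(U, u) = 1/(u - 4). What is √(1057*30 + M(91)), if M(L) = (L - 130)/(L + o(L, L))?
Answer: √1988022832266/7918 ≈ 178.07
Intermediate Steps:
o(U, u) = 1/(-4 + u)
M(L) = (-130 + L)/(L + 1/(-4 + L)) (M(L) = (L - 130)/(L + 1/(-4 + L)) = (-130 + L)/(L + 1/(-4 + L)))
√(1057*30 + M(91)) = √(1057*30 + (-130 + 91)*(-4 + 91)/(1 + 91*(-4 + 91))) = √(31710 - 39*87/(1 + 91*87)) = √(31710 - 39*87/(1 + 7917)) = √(31710 - 39*87/7918) = √(31710 + (1/7918)*(-39)*87) = √(31710 - 3393/7918) = √(251076387/7918) = √1988022832266/7918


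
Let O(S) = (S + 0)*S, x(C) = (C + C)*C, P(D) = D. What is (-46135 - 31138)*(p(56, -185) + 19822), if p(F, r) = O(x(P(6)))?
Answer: -1932288638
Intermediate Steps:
x(C) = 2*C² (x(C) = (2*C)*C = 2*C²)
O(S) = S² (O(S) = S*S = S²)
p(F, r) = 5184 (p(F, r) = (2*6²)² = (2*36)² = 72² = 5184)
(-46135 - 31138)*(p(56, -185) + 19822) = (-46135 - 31138)*(5184 + 19822) = -77273*25006 = -1932288638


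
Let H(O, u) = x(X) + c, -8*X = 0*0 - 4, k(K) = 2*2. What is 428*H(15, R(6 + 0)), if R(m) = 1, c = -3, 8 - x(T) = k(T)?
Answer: 428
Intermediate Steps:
k(K) = 4
X = ½ (X = -(0*0 - 4)/8 = -(0 - 4)/8 = -⅛*(-4) = ½ ≈ 0.50000)
x(T) = 4 (x(T) = 8 - 1*4 = 8 - 4 = 4)
H(O, u) = 1 (H(O, u) = 4 - 3 = 1)
428*H(15, R(6 + 0)) = 428*1 = 428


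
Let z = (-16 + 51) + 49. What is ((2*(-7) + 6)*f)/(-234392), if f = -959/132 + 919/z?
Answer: 283/2256023 ≈ 0.00012544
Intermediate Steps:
z = 84 (z = 35 + 49 = 84)
f = 283/77 (f = -959/132 + 919/84 = 283/77 ≈ 3.6753)
((2*(-7) + 6)*f)/(-234392) = ((2*(-7) + 6)*(283/77))/(-234392) = ((-14 + 6)*(283/77))*(-1/234392) = -8*283/77*(-1/234392) = -2264/77*(-1/234392) = 283/2256023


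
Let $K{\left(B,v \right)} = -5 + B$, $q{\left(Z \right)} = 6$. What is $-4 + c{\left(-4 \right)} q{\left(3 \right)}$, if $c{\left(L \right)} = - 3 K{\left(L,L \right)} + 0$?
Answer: $158$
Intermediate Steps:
$c{\left(L \right)} = 15 - 3 L$ ($c{\left(L \right)} = - 3 \left(-5 + L\right) + 0 = \left(15 - 3 L\right) + 0 = 15 - 3 L$)
$-4 + c{\left(-4 \right)} q{\left(3 \right)} = -4 + \left(15 - -12\right) 6 = -4 + \left(15 + 12\right) 6 = -4 + 27 \cdot 6 = -4 + 162 = 158$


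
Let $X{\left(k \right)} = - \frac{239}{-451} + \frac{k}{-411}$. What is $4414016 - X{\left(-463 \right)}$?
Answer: $\frac{818186112734}{185361} \approx 4.414 \cdot 10^{6}$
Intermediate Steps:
$X{\left(k \right)} = \frac{239}{451} - \frac{k}{411}$ ($X{\left(k \right)} = \left(-239\right) \left(- \frac{1}{451}\right) + k \left(- \frac{1}{411}\right) = \frac{239}{451} - \frac{k}{411}$)
$4414016 - X{\left(-463 \right)} = 4414016 - \left(\frac{239}{451} - - \frac{463}{411}\right) = 4414016 - \left(\frac{239}{451} + \frac{463}{411}\right) = 4414016 - \frac{307042}{185361} = \frac{818186112734}{185361}$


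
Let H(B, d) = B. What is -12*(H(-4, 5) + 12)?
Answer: -96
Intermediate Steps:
-12*(H(-4, 5) + 12) = -12*(-4 + 12) = -12*8 = -96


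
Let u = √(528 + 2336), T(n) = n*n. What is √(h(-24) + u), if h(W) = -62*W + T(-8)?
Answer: 2*√(388 + √179) ≈ 40.069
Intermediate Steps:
T(n) = n²
u = 4*√179 (u = √2864 = 4*√179 ≈ 53.516)
h(W) = 64 - 62*W (h(W) = -62*W + (-8)² = -62*W + 64 = 64 - 62*W)
√(h(-24) + u) = √((64 - 62*(-24)) + 4*√179) = √((64 + 1488) + 4*√179) = √(1552 + 4*√179)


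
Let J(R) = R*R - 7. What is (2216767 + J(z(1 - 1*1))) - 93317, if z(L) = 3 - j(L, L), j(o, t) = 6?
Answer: 2123452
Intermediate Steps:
z(L) = -3 (z(L) = 3 - 1*6 = 3 - 6 = -3)
J(R) = -7 + R² (J(R) = R² - 7 = -7 + R²)
(2216767 + J(z(1 - 1*1))) - 93317 = (2216767 + (-7 + (-3)²)) - 93317 = (2216767 + (-7 + 9)) - 93317 = (2216767 + 2) - 93317 = 2216769 - 93317 = 2123452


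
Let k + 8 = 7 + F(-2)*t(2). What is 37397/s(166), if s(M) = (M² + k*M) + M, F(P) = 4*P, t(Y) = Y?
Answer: 37397/24900 ≈ 1.5019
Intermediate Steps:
k = -17 (k = -8 + (7 + (4*(-2))*2) = -8 + (7 - 8*2) = -8 + (7 - 16) = -8 - 9 = -17)
s(M) = M² - 16*M (s(M) = (M² - 17*M) + M = M² - 16*M)
37397/s(166) = 37397/((166*(-16 + 166))) = 37397/((166*150)) = 37397/24900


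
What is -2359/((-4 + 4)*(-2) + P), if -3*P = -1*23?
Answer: -7077/23 ≈ -307.70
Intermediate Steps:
P = 23/3 (P = -(-1)*23/3 = -⅓*(-23) = 23/3 ≈ 7.6667)
-2359/((-4 + 4)*(-2) + P) = -2359/((-4 + 4)*(-2) + 23/3) = -2359/(0*(-2) + 23/3) = -2359/(0 + 23/3) = -2359/23/3 = -2359*3/23 = -7077/23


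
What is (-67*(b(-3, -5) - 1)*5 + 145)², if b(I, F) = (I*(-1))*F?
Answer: 30305025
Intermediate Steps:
b(I, F) = -F*I (b(I, F) = (-I)*F = -F*I)
(-67*(b(-3, -5) - 1)*5 + 145)² = (-67*(-1*(-5)*(-3) - 1)*5 + 145)² = (-67*(-15 - 1)*5 + 145)² = (-(-1072)*5 + 145)² = (-67*(-80) + 145)² = (5360 + 145)² = 5505² = 30305025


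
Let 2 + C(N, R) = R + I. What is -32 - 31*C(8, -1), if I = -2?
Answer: 123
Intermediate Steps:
C(N, R) = -4 + R (C(N, R) = -2 + (R - 2) = -2 + (-2 + R) = -4 + R)
-32 - 31*C(8, -1) = -32 - 31*(-4 - 1) = -32 - 31*(-5) = -32 + 155 = 123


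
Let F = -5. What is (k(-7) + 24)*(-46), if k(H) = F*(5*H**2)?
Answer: 55246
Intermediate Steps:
k(H) = -25*H**2
(k(-7) + 24)*(-46) = (-25*(-7)**2 + 24)*(-46) = (-25*49 + 24)*(-46) = (-1225 + 24)*(-46) = -1201*(-46) = 55246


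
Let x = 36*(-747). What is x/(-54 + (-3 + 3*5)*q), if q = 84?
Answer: -1494/53 ≈ -28.189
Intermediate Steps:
x = -26892
x/(-54 + (-3 + 3*5)*q) = -26892/(-54 + (-3 + 3*5)*84) = -26892/(-54 + (-3 + 15)*84) = -26892/(-54 + 12*84) = -26892/(-54 + 1008) = -26892/954 = -26892*1/954 = -1494/53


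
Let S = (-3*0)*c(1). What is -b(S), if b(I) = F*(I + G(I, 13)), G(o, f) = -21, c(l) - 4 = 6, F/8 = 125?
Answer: 21000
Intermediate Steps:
F = 1000 (F = 8*125 = 1000)
c(l) = 10 (c(l) = 4 + 6 = 10)
S = 0 (S = -3*0*10 = 0*10 = 0)
b(I) = -21000 + 1000*I (b(I) = 1000*(I - 21) = 1000*(-21 + I) = -21000 + 1000*I)
-b(S) = -(-21000 + 1000*0) = -(-21000 + 0) = -1*(-21000) = 21000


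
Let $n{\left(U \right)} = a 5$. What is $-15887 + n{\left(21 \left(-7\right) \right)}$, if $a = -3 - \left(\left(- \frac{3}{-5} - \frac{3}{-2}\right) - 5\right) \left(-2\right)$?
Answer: $-15931$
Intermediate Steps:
$a = - \frac{44}{5}$ ($a = -3 - \left(\left(\left(-3\right) \left(- \frac{1}{5}\right) - - \frac{3}{2}\right) - 5\right) \left(-2\right) = -3 - \left(\left(\frac{3}{5} + \frac{3}{2}\right) - 5\right) \left(-2\right) = -3 - \left(\frac{21}{10} - 5\right) \left(-2\right) = -3 - \left(- \frac{29}{10}\right) \left(-2\right) = -3 - \frac{29}{5} = - \frac{44}{5} \approx -8.8$)
$n{\left(U \right)} = -44$ ($n{\left(U \right)} = \left(- \frac{44}{5}\right) 5 = -44$)
$-15887 + n{\left(21 \left(-7\right) \right)} = -15887 - 44 = -15931$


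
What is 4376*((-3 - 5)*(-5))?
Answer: 175040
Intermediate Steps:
4376*((-3 - 5)*(-5)) = 4376*(-8*(-5)) = 4376*40 = 175040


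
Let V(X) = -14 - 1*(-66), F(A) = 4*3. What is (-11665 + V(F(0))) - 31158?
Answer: -42771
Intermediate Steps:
F(A) = 12
V(X) = 52 (V(X) = -14 + 66 = 52)
(-11665 + V(F(0))) - 31158 = (-11665 + 52) - 31158 = -11613 - 31158 = -42771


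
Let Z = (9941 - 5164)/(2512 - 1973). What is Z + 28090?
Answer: 15145287/539 ≈ 28099.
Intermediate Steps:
Z = 4777/539 ≈ 8.8627
Z + 28090 = 4777/539 + 28090 = 15145287/539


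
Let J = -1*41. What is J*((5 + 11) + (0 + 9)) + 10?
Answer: -1015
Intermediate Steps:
J = -41
J*((5 + 11) + (0 + 9)) + 10 = -41*((5 + 11) + (0 + 9)) + 10 = -41*(16 + 9) + 10 = -41*25 + 10 = -1025 + 10 = -1015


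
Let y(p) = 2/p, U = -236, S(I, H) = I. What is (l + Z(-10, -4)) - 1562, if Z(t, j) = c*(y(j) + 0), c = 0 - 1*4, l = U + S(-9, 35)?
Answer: -1805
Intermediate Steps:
l = -245 (l = -236 - 9 = -245)
c = -4 (c = 0 - 4 = -4)
Z(t, j) = -8/j (Z(t, j) = -4*(2/j + 0) = -8/j)
(l + Z(-10, -4)) - 1562 = (-245 - 8/(-4)) - 1562 = (-245 - 8*(-¼)) - 1562 = (-245 + 2) - 1562 = -243 - 1562 = -1805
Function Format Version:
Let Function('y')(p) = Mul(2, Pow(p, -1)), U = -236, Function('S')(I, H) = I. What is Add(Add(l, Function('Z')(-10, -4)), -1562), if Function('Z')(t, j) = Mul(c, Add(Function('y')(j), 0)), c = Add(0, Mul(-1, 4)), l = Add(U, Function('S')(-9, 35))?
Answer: -1805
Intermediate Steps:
l = -245 (l = Add(-236, -9) = -245)
c = -4 (c = Add(0, -4) = -4)
Function('Z')(t, j) = Mul(-8, Pow(j, -1)) (Function('Z')(t, j) = Mul(-4, Add(Mul(2, Pow(j, -1)), 0)) = Mul(-4, Mul(2, Pow(j, -1))) = Mul(-8, Pow(j, -1)))
Add(Add(l, Function('Z')(-10, -4)), -1562) = Add(Add(-245, Mul(-8, Pow(-4, -1))), -1562) = Add(Add(-245, Mul(-8, Rational(-1, 4))), -1562) = Add(Add(-245, 2), -1562) = Add(-243, -1562) = -1805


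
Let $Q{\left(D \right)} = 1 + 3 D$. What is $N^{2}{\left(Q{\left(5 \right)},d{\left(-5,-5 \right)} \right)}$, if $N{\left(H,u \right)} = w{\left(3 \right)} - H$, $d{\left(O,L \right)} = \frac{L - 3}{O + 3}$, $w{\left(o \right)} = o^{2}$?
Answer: $49$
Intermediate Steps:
$d{\left(O,L \right)} = \frac{-3 + L}{3 + O}$
$N{\left(H,u \right)} = 9 - H$ ($N{\left(H,u \right)} = 3^{2} - H = 9 - H$)
$N^{2}{\left(Q{\left(5 \right)},d{\left(-5,-5 \right)} \right)} = \left(9 - \left(1 + 3 \cdot 5\right)\right)^{2} = \left(9 - \left(1 + 15\right)\right)^{2} = \left(9 - 16\right)^{2} = \left(-7\right)^{2} = 49$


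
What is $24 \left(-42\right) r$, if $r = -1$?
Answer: $1008$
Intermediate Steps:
$24 \left(-42\right) r = 24 \left(-42\right) \left(-1\right) = \left(-1008\right) \left(-1\right) = 1008$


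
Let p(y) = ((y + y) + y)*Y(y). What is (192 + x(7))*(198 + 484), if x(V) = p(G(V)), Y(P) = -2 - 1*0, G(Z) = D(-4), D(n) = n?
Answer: 147312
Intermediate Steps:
G(Z) = -4
Y(P) = -2 (Y(P) = -2 + 0 = -2)
p(y) = -6*y (p(y) = ((y + y) + y)*(-2) = (2*y + y)*(-2) = (3*y)*(-2) = -6*y)
x(V) = 24 (x(V) = -6*(-4) = 24)
(192 + x(7))*(198 + 484) = (192 + 24)*(198 + 484) = 216*682 = 147312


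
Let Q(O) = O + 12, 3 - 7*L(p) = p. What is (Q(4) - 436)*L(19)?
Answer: 960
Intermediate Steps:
L(p) = 3/7 - p/7
Q(O) = 12 + O
(Q(4) - 436)*L(19) = ((12 + 4) - 436)*(3/7 - ⅐*19) = (16 - 436)*(3/7 - 19/7) = -420*(-16/7) = 960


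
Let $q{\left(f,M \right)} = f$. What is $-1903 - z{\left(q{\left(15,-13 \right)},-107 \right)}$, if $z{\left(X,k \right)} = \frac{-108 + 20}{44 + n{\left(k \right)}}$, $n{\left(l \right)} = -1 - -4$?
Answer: $- \frac{89353}{47} \approx -1901.1$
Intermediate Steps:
$n{\left(l \right)} = 3$ ($n{\left(l \right)} = -1 + 4 = 3$)
$z{\left(X,k \right)} = - \frac{88}{47}$ ($z{\left(X,k \right)} = \frac{-108 + 20}{44 + 3} = - \frac{88}{47}$)
$-1903 - z{\left(q{\left(15,-13 \right)},-107 \right)} = -1903 - - \frac{88}{47} = -1903 + \frac{88}{47} = - \frac{89353}{47}$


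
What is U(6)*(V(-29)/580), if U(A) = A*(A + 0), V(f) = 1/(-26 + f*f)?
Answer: 9/118175 ≈ 7.6158e-5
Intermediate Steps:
V(f) = 1/(-26 + f²)
U(A) = A² (U(A) = A*A = A²)
U(6)*(V(-29)/580) = 6²*(1/(-26 + (-29)²*580)) = 36*((1/580)/(-26 + 841)) = 36*((1/580)/815) = 36*((1/815)*(1/580)) = 36*(1/472700) = 9/118175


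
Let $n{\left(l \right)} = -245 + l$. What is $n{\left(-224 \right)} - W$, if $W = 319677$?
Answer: $-320146$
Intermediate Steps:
$n{\left(-224 \right)} - W = \left(-245 - 224\right) - 319677 = -469 - 319677 = -320146$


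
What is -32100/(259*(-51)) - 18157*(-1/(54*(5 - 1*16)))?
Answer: -73589471/2615382 ≈ -28.137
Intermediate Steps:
-32100/(259*(-51)) - 18157*(-1/(54*(5 - 1*16))) = -32100/(-13209) - 18157*(-1/(54*(5 - 16))) = -32100*(-1/13209) - 18157/((-54*(-11))) = 10700/4403 - 18157/594 = -73589471/2615382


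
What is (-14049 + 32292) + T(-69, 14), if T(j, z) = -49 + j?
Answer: 18125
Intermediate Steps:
(-14049 + 32292) + T(-69, 14) = (-14049 + 32292) + (-49 - 69) = 18243 - 118 = 18125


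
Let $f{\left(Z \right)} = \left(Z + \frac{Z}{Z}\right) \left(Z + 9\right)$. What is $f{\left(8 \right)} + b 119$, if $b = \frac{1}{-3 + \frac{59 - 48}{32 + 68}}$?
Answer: $\frac{1901}{17} \approx 111.82$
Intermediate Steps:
$f{\left(Z \right)} = \left(1 + Z\right) \left(9 + Z\right)$ ($f{\left(Z \right)} = \left(Z + 1\right) \left(9 + Z\right) = \left(1 + Z\right) \left(9 + Z\right)$)
$b = - \frac{100}{289}$ ($b = \frac{1}{-3 + \frac{11}{100}} = \frac{1}{- \frac{289}{100}} = - \frac{100}{289} \approx -0.34602$)
$f{\left(8 \right)} + b 119 = \left(9 + 8^{2} + 10 \cdot 8\right) - \frac{700}{17} = \left(9 + 64 + 80\right) - \frac{700}{17} = 153 - \frac{700}{17} = \frac{1901}{17}$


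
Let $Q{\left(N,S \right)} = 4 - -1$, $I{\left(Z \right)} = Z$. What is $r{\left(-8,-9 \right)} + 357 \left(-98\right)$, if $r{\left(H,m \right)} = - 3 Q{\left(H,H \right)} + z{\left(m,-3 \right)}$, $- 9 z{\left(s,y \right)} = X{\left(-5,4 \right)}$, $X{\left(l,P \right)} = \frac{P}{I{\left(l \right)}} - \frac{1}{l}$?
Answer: $- \frac{525014}{15} \approx -35001.0$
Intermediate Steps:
$X{\left(l,P \right)} = - \frac{1}{l} + \frac{P}{l}$ ($X{\left(l,P \right)} = \frac{P}{l} - \frac{1}{l} = - \frac{1}{l} + \frac{P}{l}$)
$z{\left(s,y \right)} = \frac{1}{15}$ ($z{\left(s,y \right)} = - \frac{\frac{1}{-5} \left(-1 + 4\right)}{9} = - \frac{\left(- \frac{1}{5}\right) 3}{9} = \left(- \frac{1}{9}\right) \left(- \frac{3}{5}\right) = \frac{1}{15}$)
$Q{\left(N,S \right)} = 5$ ($Q{\left(N,S \right)} = 4 + 1 = 5$)
$r{\left(H,m \right)} = - \frac{224}{15}$ ($r{\left(H,m \right)} = \left(-3\right) 5 + \frac{1}{15} = -15 + \frac{1}{15} = - \frac{224}{15}$)
$r{\left(-8,-9 \right)} + 357 \left(-98\right) = - \frac{224}{15} + 357 \left(-98\right) = - \frac{224}{15} - 34986 = - \frac{525014}{15}$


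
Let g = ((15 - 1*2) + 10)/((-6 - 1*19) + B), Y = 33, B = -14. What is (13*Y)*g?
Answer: -253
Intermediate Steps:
g = -23/39 (g = ((15 - 1*2) + 10)/((-6 - 1*19) - 14) = ((15 - 2) + 10)/((-6 - 19) - 14) = (13 + 10)/(-25 - 14) = 23/(-39) = 23*(-1/39) = -23/39 ≈ -0.58974)
(13*Y)*g = (13*33)*(-23/39) = 429*(-23/39) = -253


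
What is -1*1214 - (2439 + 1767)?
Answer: -5420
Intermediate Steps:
-1*1214 - (2439 + 1767) = -1214 - 1*4206 = -1214 - 4206 = -5420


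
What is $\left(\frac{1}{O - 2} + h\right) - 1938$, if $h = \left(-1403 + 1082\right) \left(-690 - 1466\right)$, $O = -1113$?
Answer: $\frac{769503869}{1115} \approx 6.9014 \cdot 10^{5}$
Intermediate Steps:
$h = 692076$ ($h = \left(-321\right) \left(-2156\right) = 692076$)
$\left(\frac{1}{O - 2} + h\right) - 1938 = \left(\frac{1}{-1113 - 2} + 692076\right) - 1938 = \left(\frac{1}{-1115} + 692076\right) - 1938 = \left(- \frac{1}{1115} + 692076\right) - 1938 = \frac{771664739}{1115} - 1938 = \frac{769503869}{1115}$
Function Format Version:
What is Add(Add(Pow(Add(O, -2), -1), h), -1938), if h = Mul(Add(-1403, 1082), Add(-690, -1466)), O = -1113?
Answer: Rational(769503869, 1115) ≈ 6.9014e+5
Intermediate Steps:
h = 692076 (h = Mul(-321, -2156) = 692076)
Add(Add(Pow(Add(O, -2), -1), h), -1938) = Add(Add(Pow(Add(-1113, -2), -1), 692076), -1938) = Add(Add(Pow(-1115, -1), 692076), -1938) = Add(Add(Rational(-1, 1115), 692076), -1938) = Add(Rational(771664739, 1115), -1938) = Rational(769503869, 1115)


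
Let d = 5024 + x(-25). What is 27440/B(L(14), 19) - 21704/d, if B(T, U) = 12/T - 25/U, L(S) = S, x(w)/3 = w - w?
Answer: -2292064053/38308 ≈ -59833.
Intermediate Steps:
x(w) = 0 (x(w) = 3*(w - w) = 3*0 = 0)
B(T, U) = -25/U + 12/T
d = 5024 (d = 5024 + 0 = 5024)
27440/B(L(14), 19) - 21704/d = 27440/(-25/19 + 12/14) - 21704/5024 = 27440/(-25*1/19 + 12*(1/14)) - 21704*1/5024 = 27440/(-25/19 + 6/7) - 2713/628 = 27440/(-61/133) - 2713/628 = 27440*(-133/61) - 2713/628 = -3649520/61 - 2713/628 = -2292064053/38308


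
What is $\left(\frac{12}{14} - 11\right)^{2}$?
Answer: $\frac{5041}{49} \approx 102.88$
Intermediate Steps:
$\left(\frac{12}{14} - 11\right)^{2} = \left(12 \cdot \frac{1}{14} - 11\right)^{2} = \left(\frac{6}{7} - 11\right)^{2} = \left(- \frac{71}{7}\right)^{2} = \frac{5041}{49}$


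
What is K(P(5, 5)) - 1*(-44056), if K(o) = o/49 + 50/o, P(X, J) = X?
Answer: 2159239/49 ≈ 44066.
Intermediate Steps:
K(o) = 50/o + o/49 (K(o) = o*(1/49) + 50/o = o/49 + 50/o = 50/o + o/49)
K(P(5, 5)) - 1*(-44056) = (50/5 + (1/49)*5) - 1*(-44056) = (50*(⅕) + 5/49) + 44056 = (10 + 5/49) + 44056 = 495/49 + 44056 = 2159239/49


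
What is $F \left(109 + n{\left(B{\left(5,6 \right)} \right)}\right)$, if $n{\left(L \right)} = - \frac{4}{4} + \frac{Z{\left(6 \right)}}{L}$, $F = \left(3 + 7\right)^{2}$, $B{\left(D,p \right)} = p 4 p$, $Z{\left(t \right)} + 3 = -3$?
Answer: $\frac{64775}{6} \approx 10796.0$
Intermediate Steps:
$Z{\left(t \right)} = -6$ ($Z{\left(t \right)} = -3 - 3 = -6$)
$B{\left(D,p \right)} = 4 p^{2}$ ($B{\left(D,p \right)} = 4 p p = 4 p^{2}$)
$F = 100$ ($F = 10^{2} = 100$)
$n{\left(L \right)} = -1 - \frac{6}{L}$ ($n{\left(L \right)} = - \frac{4}{4} - \frac{6}{L} = \left(-4\right) \frac{1}{4} - \frac{6}{L} = -1 - \frac{6}{L}$)
$F \left(109 + n{\left(B{\left(5,6 \right)} \right)}\right) = 100 \left(109 + \frac{-6 - 4 \cdot 6^{2}}{4 \cdot 6^{2}}\right) = 100 \left(109 + \frac{-6 - 4 \cdot 36}{4 \cdot 36}\right) = 100 \left(109 + \frac{-6 - 144}{144}\right) = 100 \left(109 + \frac{1}{144} \left(-150\right)\right) = 100 \left(109 - \frac{25}{24}\right) = 100 \cdot \frac{2591}{24} = \frac{64775}{6}$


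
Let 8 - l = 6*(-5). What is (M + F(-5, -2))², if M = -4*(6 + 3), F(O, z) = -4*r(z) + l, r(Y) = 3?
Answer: 100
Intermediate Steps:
l = 38 (l = 8 - 6*(-5) = 8 - 1*(-30) = 8 + 30 = 38)
F(O, z) = 26 (F(O, z) = -4*3 + 38 = -12 + 38 = 26)
M = -36 (M = -4*9 = -36)
(M + F(-5, -2))² = (-36 + 26)² = (-10)² = 100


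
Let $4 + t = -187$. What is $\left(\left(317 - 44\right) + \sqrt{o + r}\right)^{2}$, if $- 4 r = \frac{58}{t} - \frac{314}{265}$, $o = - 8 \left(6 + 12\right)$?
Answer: $\frac{3765015611}{50615} + \frac{1092 i \sqrt{91989270065}}{50615} \approx 74385.0 + 6543.5 i$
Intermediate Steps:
$t = -191$ ($t = -4 - 187 = -191$)
$o = -144$ ($o = \left(-8\right) 18 = -144$)
$r = \frac{18836}{50615}$ ($r = - \frac{\frac{58}{-191} - \frac{314}{265}}{4} = - \frac{58 \left(- \frac{1}{191}\right) - \frac{314}{265}}{4} = - \frac{- \frac{58}{191} - \frac{314}{265}}{4} = \left(- \frac{1}{4}\right) \left(- \frac{75344}{50615}\right) = \frac{18836}{50615} \approx 0.37214$)
$\left(\left(317 - 44\right) + \sqrt{o + r}\right)^{2} = \left(\left(317 - 44\right) + \sqrt{-144 + \frac{18836}{50615}}\right)^{2} = \left(273 + \sqrt{- \frac{7269724}{50615}}\right)^{2} = \left(273 + \frac{2 i \sqrt{91989270065}}{50615}\right)^{2}$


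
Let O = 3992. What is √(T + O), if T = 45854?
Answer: √49846 ≈ 223.26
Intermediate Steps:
√(T + O) = √(45854 + 3992) = √49846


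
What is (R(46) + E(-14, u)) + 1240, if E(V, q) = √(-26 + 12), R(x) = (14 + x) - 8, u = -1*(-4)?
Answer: 1292 + I*√14 ≈ 1292.0 + 3.7417*I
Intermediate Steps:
u = 4
R(x) = 6 + x
E(V, q) = I*√14 (E(V, q) = √(-14) = I*√14)
(R(46) + E(-14, u)) + 1240 = ((6 + 46) + I*√14) + 1240 = (52 + I*√14) + 1240 = 1292 + I*√14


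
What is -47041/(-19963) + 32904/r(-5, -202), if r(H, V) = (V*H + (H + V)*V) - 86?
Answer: 444550135/142196449 ≈ 3.1263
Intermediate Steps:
r(H, V) = -86 + H*V + V*(H + V) (r(H, V) = (H*V + V*(H + V)) - 86 = -86 + H*V + V*(H + V))
-47041/(-19963) + 32904/r(-5, -202) = -47041/(-19963) + 32904/(-86 + (-202)² + 2*(-5)*(-202)) = -47041*(-1/19963) + 32904/(-86 + 40804 + 2020) = 47041/19963 + 32904/42738 = 47041/19963 + 32904*(1/42738) = 47041/19963 + 5484/7123 = 444550135/142196449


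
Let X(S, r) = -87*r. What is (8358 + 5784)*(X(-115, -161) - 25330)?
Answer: -160129866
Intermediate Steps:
(8358 + 5784)*(X(-115, -161) - 25330) = (8358 + 5784)*(-87*(-161) - 25330) = 14142*(14007 - 25330) = 14142*(-11323) = -160129866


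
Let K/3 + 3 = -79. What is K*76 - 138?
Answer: -18834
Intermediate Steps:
K = -246 (K = -9 + 3*(-79) = -9 - 237 = -246)
K*76 - 138 = -246*76 - 138 = -18696 - 138 = -18834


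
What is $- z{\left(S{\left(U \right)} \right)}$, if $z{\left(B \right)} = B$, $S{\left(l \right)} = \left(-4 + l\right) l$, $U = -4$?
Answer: $-32$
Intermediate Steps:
$S{\left(l \right)} = l \left(-4 + l\right)$
$- z{\left(S{\left(U \right)} \right)} = - \left(-4\right) \left(-4 - 4\right) = - \left(-4\right) \left(-8\right) = \left(-1\right) 32 = -32$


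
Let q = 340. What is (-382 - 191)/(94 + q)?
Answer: -573/434 ≈ -1.3203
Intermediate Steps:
(-382 - 191)/(94 + q) = (-382 - 191)/(94 + 340) = -573/434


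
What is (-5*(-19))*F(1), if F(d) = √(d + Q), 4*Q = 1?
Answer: 95*√5/2 ≈ 106.21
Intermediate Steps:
Q = ¼ (Q = (¼)*1 = ¼ ≈ 0.25000)
F(d) = √(¼ + d) (F(d) = √(d + ¼) = √(¼ + d))
(-5*(-19))*F(1) = (-5*(-19))*(√(1 + 4*1)/2) = 95*(√(1 + 4)/2) = 95*(√5/2) = 95*√5/2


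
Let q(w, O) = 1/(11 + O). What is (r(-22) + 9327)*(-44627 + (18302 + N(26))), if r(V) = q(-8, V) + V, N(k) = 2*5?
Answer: -2693445510/11 ≈ -2.4486e+8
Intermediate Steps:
N(k) = 10
r(V) = V + 1/(11 + V) (r(V) = 1/(11 + V) + V = V + 1/(11 + V))
(r(-22) + 9327)*(-44627 + (18302 + N(26))) = ((1 - 22*(11 - 22))/(11 - 22) + 9327)*(-44627 + (18302 + 10)) = ((1 - 22*(-11))/(-11) + 9327)*(-44627 + 18312) = (-(1 + 242)/11 + 9327)*(-26315) = (-1/11*243 + 9327)*(-26315) = (-243/11 + 9327)*(-26315) = (102354/11)*(-26315) = -2693445510/11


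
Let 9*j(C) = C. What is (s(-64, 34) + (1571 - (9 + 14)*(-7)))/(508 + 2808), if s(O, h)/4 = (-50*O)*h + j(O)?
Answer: 983033/7461 ≈ 131.76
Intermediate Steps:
j(C) = C/9
s(O, h) = 4*O/9 - 200*O*h (s(O, h) = 4*((-50*O)*h + O/9) = 4*(-50*O*h + O/9) = 4*(O/9 - 50*O*h) = 4*O/9 - 200*O*h)
(s(-64, 34) + (1571 - (9 + 14)*(-7)))/(508 + 2808) = ((4/9)*(-64)*(1 - 450*34) + (1571 - (9 + 14)*(-7)))/(508 + 2808) = ((4/9)*(-64)*(1 - 15300) + (1571 - 23*(-7)))/3316 = ((4/9)*(-64)*(-15299) + (1571 - 1*(-161)))*(1/3316) = (3916544/9 + (1571 + 161))*(1/3316) = (3916544/9 + 1732)*(1/3316) = (3932132/9)*(1/3316) = 983033/7461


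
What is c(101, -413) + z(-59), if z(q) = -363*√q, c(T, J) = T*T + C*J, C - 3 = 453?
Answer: -178127 - 363*I*√59 ≈ -1.7813e+5 - 2788.3*I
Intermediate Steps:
C = 456 (C = 3 + 453 = 456)
c(T, J) = T² + 456*J (c(T, J) = T*T + 456*J = T² + 456*J)
c(101, -413) + z(-59) = (101² + 456*(-413)) - 363*I*√59 = (10201 - 188328) - 363*I*√59 = -178127 - 363*I*√59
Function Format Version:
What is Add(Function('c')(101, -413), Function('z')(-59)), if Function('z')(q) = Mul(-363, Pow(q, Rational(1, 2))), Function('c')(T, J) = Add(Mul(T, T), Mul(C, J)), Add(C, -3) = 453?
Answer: Add(-178127, Mul(-363, I, Pow(59, Rational(1, 2)))) ≈ Add(-1.7813e+5, Mul(-2788.3, I))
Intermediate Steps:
C = 456 (C = Add(3, 453) = 456)
Function('c')(T, J) = Add(Pow(T, 2), Mul(456, J)) (Function('c')(T, J) = Add(Mul(T, T), Mul(456, J)) = Add(Pow(T, 2), Mul(456, J)))
Add(Function('c')(101, -413), Function('z')(-59)) = Add(Add(Pow(101, 2), Mul(456, -413)), Mul(-363, Pow(-59, Rational(1, 2)))) = Add(Add(10201, -188328), Mul(-363, Mul(I, Pow(59, Rational(1, 2))))) = Add(-178127, Mul(-363, I, Pow(59, Rational(1, 2))))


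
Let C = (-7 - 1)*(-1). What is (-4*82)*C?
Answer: -2624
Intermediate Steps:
C = 8 (C = -8*(-1) = 8)
(-4*82)*C = -4*82*8 = -328*8 = -2624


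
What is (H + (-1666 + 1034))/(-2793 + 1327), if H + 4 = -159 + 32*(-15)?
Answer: 1275/1466 ≈ 0.86971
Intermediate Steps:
H = -643 (H = -4 + (-159 + 32*(-15)) = -4 + (-159 - 480) = -4 - 639 = -643)
(H + (-1666 + 1034))/(-2793 + 1327) = (-643 + (-1666 + 1034))/(-2793 + 1327) = (-643 - 632)/(-1466) = -1275*(-1/1466) = 1275/1466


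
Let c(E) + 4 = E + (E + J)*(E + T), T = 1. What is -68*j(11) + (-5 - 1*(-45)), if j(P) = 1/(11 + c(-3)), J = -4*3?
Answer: 38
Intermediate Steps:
J = -12
c(E) = -4 + E + (1 + E)*(-12 + E) (c(E) = -4 + (E + (E - 12)*(E + 1)) = -4 + (E + (-12 + E)*(1 + E)) = -4 + (E + (1 + E)*(-12 + E)) = -4 + E + (1 + E)*(-12 + E))
j(P) = 1/34 (j(P) = 1/(11 + (-16 + (-3)**2 - 10*(-3))) = 1/(11 + (-16 + 9 + 30)) = 1/(11 + 23) = 1/34)
-68*j(11) + (-5 - 1*(-45)) = -68*1/34 + (-5 - 1*(-45)) = -2 + (-5 + 45) = -2 + 40 = 38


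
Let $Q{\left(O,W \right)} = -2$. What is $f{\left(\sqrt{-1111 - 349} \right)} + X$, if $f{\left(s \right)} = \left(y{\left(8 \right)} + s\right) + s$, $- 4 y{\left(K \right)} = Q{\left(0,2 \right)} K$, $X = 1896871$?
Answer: $1896875 + 4 i \sqrt{365} \approx 1.8969 \cdot 10^{6} + 76.42 i$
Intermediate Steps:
$y{\left(K \right)} = \frac{K}{2}$ ($y{\left(K \right)} = - \frac{\left(-2\right) K}{4} = \frac{K}{2}$)
$f{\left(s \right)} = 4 + 2 s$ ($f{\left(s \right)} = \left(\frac{1}{2} \cdot 8 + s\right) + s = \left(4 + s\right) + s = 4 + 2 s$)
$f{\left(\sqrt{-1111 - 349} \right)} + X = \left(4 + 2 \sqrt{-1111 - 349}\right) + 1896871 = \left(4 + 2 \sqrt{-1460}\right) + 1896871 = \left(4 + 2 \cdot 2 i \sqrt{365}\right) + 1896871 = \left(4 + 4 i \sqrt{365}\right) + 1896871 = 1896875 + 4 i \sqrt{365}$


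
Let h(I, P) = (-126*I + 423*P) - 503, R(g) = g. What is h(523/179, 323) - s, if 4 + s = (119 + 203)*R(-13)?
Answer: 25050666/179 ≈ 1.3995e+5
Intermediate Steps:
h(I, P) = -503 - 126*I + 423*P
s = -4190 (s = -4 + (119 + 203)*(-13) = -4 + 322*(-13) = -4 - 4186 = -4190)
h(523/179, 323) - s = (-503 - 65898/179 + 423*323) - 1*(-4190) = (-503 - 65898/179 + 136629) + 4190 = 24300656/179 + 4190 = 25050666/179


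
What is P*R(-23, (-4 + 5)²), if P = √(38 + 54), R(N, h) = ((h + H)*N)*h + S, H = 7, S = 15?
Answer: -338*√23 ≈ -1621.0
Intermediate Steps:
R(N, h) = 15 + N*h*(7 + h) (R(N, h) = ((h + 7)*N)*h + 15 = ((7 + h)*N)*h + 15 = (N*(7 + h))*h + 15 = N*h*(7 + h) + 15 = 15 + N*h*(7 + h))
P = 2*√23 (P = √92 = 2*√23 ≈ 9.5917)
P*R(-23, (-4 + 5)²) = (2*√23)*(15 - 23*(-4 + 5)⁴ + 7*(-23)*(-4 + 5)²) = (2*√23)*(15 - 23*(1²)² + 7*(-23)*1²) = (2*√23)*(15 - 23*1² + 7*(-23)*1) = (2*√23)*(15 - 23*1 - 161) = (2*√23)*(15 - 23 - 161) = (2*√23)*(-169) = -338*√23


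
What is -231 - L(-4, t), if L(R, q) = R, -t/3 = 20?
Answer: -227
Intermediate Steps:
t = -60 (t = -3*20 = -60)
-231 - L(-4, t) = -231 - 1*(-4) = -231 + 4 = -227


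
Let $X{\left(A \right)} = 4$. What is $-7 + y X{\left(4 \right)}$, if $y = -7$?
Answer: $-35$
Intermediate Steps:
$-7 + y X{\left(4 \right)} = -7 - 28 = -35$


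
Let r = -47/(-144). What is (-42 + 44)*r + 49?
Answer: 3575/72 ≈ 49.653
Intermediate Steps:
r = 47/144 (r = -47*(-1/144) = 47/144 ≈ 0.32639)
(-42 + 44)*r + 49 = (-42 + 44)*(47/144) + 49 = 2*(47/144) + 49 = 47/72 + 49 = 3575/72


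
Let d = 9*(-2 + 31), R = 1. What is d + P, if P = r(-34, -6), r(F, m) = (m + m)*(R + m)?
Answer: 321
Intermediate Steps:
d = 261 (d = 9*29 = 261)
r(F, m) = 2*m*(1 + m) (r(F, m) = (m + m)*(1 + m) = (2*m)*(1 + m) = 2*m*(1 + m))
P = 60 (P = 2*(-6)*(1 - 6) = 2*(-6)*(-5) = 60)
d + P = 261 + 60 = 321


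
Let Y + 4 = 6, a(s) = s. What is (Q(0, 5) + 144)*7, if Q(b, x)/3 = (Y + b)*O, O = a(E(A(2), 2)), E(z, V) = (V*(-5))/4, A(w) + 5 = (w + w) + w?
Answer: 903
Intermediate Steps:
A(w) = -5 + 3*w (A(w) = -5 + ((w + w) + w) = -5 + (2*w + w) = -5 + 3*w)
E(z, V) = -5*V/4 (E(z, V) = -5*V*(¼) = -5*V/4)
O = -5/2 (O = -5/4*2 = -5/2 ≈ -2.5000)
Y = 2 (Y = -4 + 6 = 2)
Q(b, x) = -15 - 15*b/2 (Q(b, x) = 3*((2 + b)*(-5/2)) = 3*(-5 - 5*b/2) = -15 - 15*b/2)
(Q(0, 5) + 144)*7 = ((-15 - 15/2*0) + 144)*7 = ((-15 + 0) + 144)*7 = (-15 + 144)*7 = 129*7 = 903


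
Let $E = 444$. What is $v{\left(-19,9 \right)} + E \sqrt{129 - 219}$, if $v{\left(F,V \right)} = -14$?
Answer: $-14 + 1332 i \sqrt{10} \approx -14.0 + 4212.2 i$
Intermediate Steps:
$v{\left(-19,9 \right)} + E \sqrt{129 - 219} = -14 + 444 \sqrt{129 - 219} = -14 + 444 \sqrt{-90} = -14 + 444 \cdot 3 i \sqrt{10} = -14 + 1332 i \sqrt{10}$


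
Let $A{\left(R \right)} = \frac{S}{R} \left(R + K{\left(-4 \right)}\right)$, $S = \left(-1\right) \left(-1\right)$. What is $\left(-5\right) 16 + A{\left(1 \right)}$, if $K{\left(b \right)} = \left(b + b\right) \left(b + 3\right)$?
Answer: $-71$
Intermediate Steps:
$K{\left(b \right)} = 2 b \left(3 + b\right)$
$S = 1$
$A{\left(R \right)} = \frac{8 + R}{R}$ ($A{\left(R \right)} = 1 \frac{1}{R} \left(R + 2 \left(-4\right) \left(3 - 4\right)\right) = \frac{R + 2 \left(-4\right) \left(-1\right)}{R} = \frac{R + 8}{R} = \frac{8 + R}{R}$)
$\left(-5\right) 16 + A{\left(1 \right)} = \left(-5\right) 16 + \frac{8 + 1}{1} = -80 + 1 \cdot 9 = -80 + 9 = -71$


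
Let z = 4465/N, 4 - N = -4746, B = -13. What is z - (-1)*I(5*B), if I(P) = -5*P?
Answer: 16297/50 ≈ 325.94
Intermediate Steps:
N = 4750 (N = 4 - 1*(-4746) = 4 + 4746 = 4750)
z = 47/50 (z = 4465/4750 = 4465*(1/4750) = 47/50 ≈ 0.94000)
z - (-1)*I(5*B) = 47/50 - (-1)*(-25*(-13)) = 47/50 - (-1)*(-5*(-65)) = 47/50 - (-1)*325 = 47/50 - 1*(-325) = 47/50 + 325 = 16297/50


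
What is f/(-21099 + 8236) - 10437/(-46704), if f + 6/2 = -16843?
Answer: 43858415/28607312 ≈ 1.5331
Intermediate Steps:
f = -16846 (f = -3 - 16843 = -16846)
f/(-21099 + 8236) - 10437/(-46704) = -16846/(-21099 + 8236) - 10437/(-46704) = -16846/(-12863) - 10437*(-1/46704) = -16846*(-1/12863) + 497/2224 = 16846/12863 + 497/2224 = 43858415/28607312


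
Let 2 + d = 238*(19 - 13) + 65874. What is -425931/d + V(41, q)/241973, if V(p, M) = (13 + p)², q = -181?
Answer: -102867555063/16284782900 ≈ -6.3168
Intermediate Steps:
d = 67300 (d = -2 + (238*(19 - 13) + 65874) = -2 + (238*6 + 65874) = -2 + (1428 + 65874) = -2 + 67302 = 67300)
-425931/d + V(41, q)/241973 = -425931/67300 + (13 + 41)²/241973 = -425931*1/67300 + 54²*(1/241973) = -425931/67300 + 2916*(1/241973) = -425931/67300 + 2916/241973 = -102867555063/16284782900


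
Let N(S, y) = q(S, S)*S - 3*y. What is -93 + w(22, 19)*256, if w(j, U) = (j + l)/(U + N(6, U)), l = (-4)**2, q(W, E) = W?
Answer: -4957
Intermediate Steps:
l = 16
N(S, y) = S**2 - 3*y (N(S, y) = S*S - 3*y = S**2 - 3*y)
w(j, U) = (16 + j)/(36 - 2*U) (w(j, U) = (j + 16)/(U + (6**2 - 3*U)) = (16 + j)/(U + (36 - 3*U)) = (16 + j)/(36 - 2*U))
-93 + w(22, 19)*256 = -93 + ((-16 - 1*22)/(2*(-18 + 19)))*256 = -93 + ((1/2)*(-16 - 22)/1)*256 = -93 + ((1/2)*1*(-38))*256 = -93 - 19*256 = -93 - 4864 = -4957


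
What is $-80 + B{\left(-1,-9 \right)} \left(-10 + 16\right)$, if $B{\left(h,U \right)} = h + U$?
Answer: $-140$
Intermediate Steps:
$B{\left(h,U \right)} = U + h$
$-80 + B{\left(-1,-9 \right)} \left(-10 + 16\right) = -80 + \left(-9 - 1\right) \left(-10 + 16\right) = -80 - 60 = -140$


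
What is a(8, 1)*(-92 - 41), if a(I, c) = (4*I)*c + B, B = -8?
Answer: -3192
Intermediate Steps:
a(I, c) = -8 + 4*I*c (a(I, c) = (4*I)*c - 8 = 4*I*c - 8 = -8 + 4*I*c)
a(8, 1)*(-92 - 41) = (-8 + 4*8*1)*(-92 - 41) = (-8 + 32)*(-133) = 24*(-133) = -3192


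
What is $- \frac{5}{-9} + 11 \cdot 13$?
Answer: $\frac{1292}{9} \approx 143.56$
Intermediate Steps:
$- \frac{5}{-9} + 11 \cdot 13 = \left(-5\right) \left(- \frac{1}{9}\right) + 143 = \frac{5}{9} + 143 = \frac{1292}{9}$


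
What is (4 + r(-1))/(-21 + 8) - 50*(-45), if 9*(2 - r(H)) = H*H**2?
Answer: 263195/117 ≈ 2249.5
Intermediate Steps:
r(H) = 2 - H**3/9 (r(H) = 2 - H*H**2/9 = 2 - H**3/9)
(4 + r(-1))/(-21 + 8) - 50*(-45) = (4 + (2 - 1/9*(-1)**3))/(-21 + 8) - 50*(-45) = (4 + (2 - 1/9*(-1)))/(-13) + 2250 = (4 + (2 + 1/9))*(-1/13) + 2250 = (4 + 19/9)*(-1/13) + 2250 = (55/9)*(-1/13) + 2250 = -55/117 + 2250 = 263195/117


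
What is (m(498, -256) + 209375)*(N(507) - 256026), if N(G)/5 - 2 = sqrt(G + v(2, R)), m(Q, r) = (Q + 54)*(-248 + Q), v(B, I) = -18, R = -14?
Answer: -88933558000 + 1736875*sqrt(489) ≈ -8.8895e+10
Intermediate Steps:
m(Q, r) = (-248 + Q)*(54 + Q) (m(Q, r) = (54 + Q)*(-248 + Q) = (-248 + Q)*(54 + Q))
N(G) = 10 + 5*sqrt(-18 + G) (N(G) = 10 + 5*sqrt(G - 18) = 10 + 5*sqrt(-18 + G))
(m(498, -256) + 209375)*(N(507) - 256026) = ((-13392 + 498**2 - 194*498) + 209375)*((10 + 5*sqrt(-18 + 507)) - 256026) = ((-13392 + 248004 - 96612) + 209375)*((10 + 5*sqrt(489)) - 256026) = (138000 + 209375)*(-256016 + 5*sqrt(489)) = 347375*(-256016 + 5*sqrt(489)) = -88933558000 + 1736875*sqrt(489)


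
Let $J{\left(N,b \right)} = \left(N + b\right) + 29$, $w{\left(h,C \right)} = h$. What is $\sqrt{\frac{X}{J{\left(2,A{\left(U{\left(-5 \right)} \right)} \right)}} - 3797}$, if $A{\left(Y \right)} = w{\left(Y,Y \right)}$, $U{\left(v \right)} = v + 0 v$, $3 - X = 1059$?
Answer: $\frac{i \sqrt{648557}}{13} \approx 61.948 i$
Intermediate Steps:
$X = -1056$ ($X = 3 - 1059 = -1056$)
$U{\left(v \right)} = v$ ($U{\left(v \right)} = v + 0 = v$)
$A{\left(Y \right)} = Y$
$J{\left(N,b \right)} = 29 + N + b$
$\sqrt{\frac{X}{J{\left(2,A{\left(U{\left(-5 \right)} \right)} \right)}} - 3797} = \sqrt{- \frac{1056}{29 + 2 - 5} - 3797} = \sqrt{- \frac{1056}{26} - 3797} = \sqrt{\left(-1056\right) \frac{1}{26} - 3797} = \sqrt{- \frac{528}{13} - 3797} = \sqrt{- \frac{49889}{13}} = \frac{i \sqrt{648557}}{13}$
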